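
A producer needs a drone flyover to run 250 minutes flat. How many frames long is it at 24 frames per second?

360000 frames

250 min = 15000 s.
Frames = 15000 × 24 = 360000.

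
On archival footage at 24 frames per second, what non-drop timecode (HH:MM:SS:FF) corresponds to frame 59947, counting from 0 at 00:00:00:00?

00:41:37:19

59947 ÷ 24 = 2497 full seconds, remainder 19 frames.
2497 s = 0 h 41 min 37 s.
Timecode: 00:41:37:19.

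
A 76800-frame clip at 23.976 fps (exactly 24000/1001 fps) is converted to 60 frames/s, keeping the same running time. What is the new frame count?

192192 frames

Target frames = source frames × (target rate / source rate) = 76800 × (60)/(24000/1001) = 76800 × 1001/400 = 192192.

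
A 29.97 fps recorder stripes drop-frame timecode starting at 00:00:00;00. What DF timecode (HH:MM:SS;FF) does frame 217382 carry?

02:00:53;08

Ten DF minutes hold 17982 frames, so frame 217382 lies in block 12 (frames 215784–233765) with 1598 frames into that block.
The block's first minute is 1800 frames and the rest 1798 each; 1598 frames reaches minute 0, so 12 × 18 + 0 × 2 = 216 labels have been skipped so far.
Adding those back, label number 217382 + 216 = 217598 at 30 labels/s is 7253 s + 8 f = 2 h 0 min 53 s frame 8, i.e. 02:00:53;08.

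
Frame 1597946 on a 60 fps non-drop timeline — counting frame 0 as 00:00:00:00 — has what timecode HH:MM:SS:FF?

07:23:52:26

1597946 ÷ 60 = 26632 full seconds, remainder 26 frames.
26632 s = 7 h 23 min 52 s.
Timecode: 07:23:52:26.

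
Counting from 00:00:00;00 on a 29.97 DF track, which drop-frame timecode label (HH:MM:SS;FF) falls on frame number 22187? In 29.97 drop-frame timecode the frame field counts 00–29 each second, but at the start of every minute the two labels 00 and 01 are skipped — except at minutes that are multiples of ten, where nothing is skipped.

Ten DF minutes hold 17982 frames, so frame 22187 lies in block 1 (frames 17982–35963) with 4205 frames into that block.
The block's first minute is 1800 frames and the rest 1798 each; 4205 frames reaches minute 2, so 1 × 18 + 2 × 2 = 22 labels have been skipped so far.
Adding those back, label number 22187 + 22 = 22209 at 30 labels/s is 740 s + 9 f = 0 h 12 min 20 s frame 9, i.e. 00:12:20;09.

00:12:20;09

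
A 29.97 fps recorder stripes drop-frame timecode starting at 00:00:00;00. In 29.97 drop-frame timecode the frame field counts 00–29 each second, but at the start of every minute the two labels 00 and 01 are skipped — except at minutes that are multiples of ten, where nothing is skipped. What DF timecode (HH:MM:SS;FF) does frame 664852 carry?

06:09:43;28

Each 10-minute DF block holds 10 × 60 × 30 − 9 × 2 = 17982 frames. 664852 ÷ 17982 → 36 full blocks, remainder 17500.
Within the partial block the first minute is 1800 frames and each further minute 1798, so 9 further minute boundaries passed. Total skipped labels = 18 × 36 + 2 × 9 = 666.
Non-drop label index = 664852 + 666 = 665518; at 30 labels/s that is 06:09:43:28, i.e. DF 06:09:43;28.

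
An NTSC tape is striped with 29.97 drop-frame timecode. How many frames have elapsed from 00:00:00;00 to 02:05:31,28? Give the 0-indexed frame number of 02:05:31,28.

225732

As if non-drop at 30 labels/s: (2 × 3600 + 5 × 60 + 31) × 30 + 28 = 225958.
Minute boundaries passed: 125; those not divisible by 10: 125 − 12 = 113; dropped labels = 2 × 113 = 226.
Actual frame index = 225958 − 226 = 225732.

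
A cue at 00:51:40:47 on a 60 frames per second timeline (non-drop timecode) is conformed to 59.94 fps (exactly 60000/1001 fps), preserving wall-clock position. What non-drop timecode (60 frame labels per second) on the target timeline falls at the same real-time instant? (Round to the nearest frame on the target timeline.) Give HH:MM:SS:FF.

00:51:37:41

Source frame index: (0×3600 + 51×60 + 40) × 60 + 47 = 186047.
Real time: 186047 / (60) = 186047/60 s.
Target frame: (186047/60) × (60000/1001) = 186047000/1001 ≈ 185861.139 → 185861.
At 60 labels/s: frame 185861 → 00:51:37:41.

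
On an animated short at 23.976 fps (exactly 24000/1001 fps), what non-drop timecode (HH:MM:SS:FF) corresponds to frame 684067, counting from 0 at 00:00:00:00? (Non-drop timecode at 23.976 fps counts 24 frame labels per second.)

684067 ÷ 24 = 28502 full seconds, remainder 19 frames.
28502 s = 7 h 55 min 2 s.
Timecode: 07:55:02:19.

07:55:02:19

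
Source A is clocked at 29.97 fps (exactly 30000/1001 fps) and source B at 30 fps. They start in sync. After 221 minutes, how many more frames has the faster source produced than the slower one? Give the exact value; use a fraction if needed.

221 min = 13260 s.
A emits 30000/1001 × 13260 = 30600000/77 frames; B emits 30 × 13260 = 397800.
Difference = 30600/77 frames (≈ 397.4026); B is ahead of A.

30600/77 frames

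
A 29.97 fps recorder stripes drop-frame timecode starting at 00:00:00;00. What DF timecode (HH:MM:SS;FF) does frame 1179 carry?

00:00:39;09

Ten DF minutes hold 17982 frames, so frame 1179 lies in block 0 (frames 0–17981) with 1179 frames into that block.
The block's first minute is 1800 frames and the rest 1798 each; 1179 frames reaches minute 0, so 0 × 18 + 0 × 2 = 0 labels have been skipped so far.
Adding those back, label number 1179 + 0 = 1179 at 30 labels/s is 39 s + 9 f = 0 h 0 min 39 s frame 9, i.e. 00:00:39;09.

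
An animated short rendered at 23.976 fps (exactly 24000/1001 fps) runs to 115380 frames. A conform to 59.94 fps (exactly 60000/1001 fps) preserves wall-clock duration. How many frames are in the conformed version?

Frames at target rate = 115380 × (60000/1001) / (24000/1001) = 288450.

288450 frames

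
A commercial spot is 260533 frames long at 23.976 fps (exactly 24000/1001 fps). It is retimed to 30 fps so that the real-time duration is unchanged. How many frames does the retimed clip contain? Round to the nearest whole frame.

325992 frames

Frames at target rate = 260533 × (30) / (24000/1001) = 260793533/800 ≈ 325991.916.
Nearest whole frame: 325992.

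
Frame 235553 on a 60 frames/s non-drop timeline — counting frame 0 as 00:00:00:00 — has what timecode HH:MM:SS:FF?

01:05:25:53

235553 ÷ 60 = 3925 full seconds, remainder 53 frames.
3925 s = 1 h 5 min 25 s.
Timecode: 01:05:25:53.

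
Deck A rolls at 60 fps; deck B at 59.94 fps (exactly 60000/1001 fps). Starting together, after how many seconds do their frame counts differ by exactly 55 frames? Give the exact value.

The gap grows by |60000/1001 − 60| = 60/1001 frames per second.
Time for a 55-frame gap: 55 ÷ (60/1001) = 11011/12 s.

11011/12 seconds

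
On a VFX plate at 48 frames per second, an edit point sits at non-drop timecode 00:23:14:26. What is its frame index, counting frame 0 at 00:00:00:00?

frame 66938

Total seconds to the label: (0 × 3600 + 23 × 60 + 14) = 1394.
Frame index = 1394 × 48 + 26 = 66938.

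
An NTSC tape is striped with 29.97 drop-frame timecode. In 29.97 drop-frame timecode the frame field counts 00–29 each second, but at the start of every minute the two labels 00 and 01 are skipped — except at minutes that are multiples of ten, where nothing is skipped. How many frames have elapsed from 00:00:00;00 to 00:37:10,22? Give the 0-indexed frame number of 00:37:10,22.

As if non-drop at 30 labels/s: (0 × 3600 + 37 × 60 + 10) × 30 + 22 = 66922.
Minute boundaries passed: 37; those not divisible by 10: 37 − 3 = 34; dropped labels = 2 × 34 = 68.
Actual frame index = 66922 − 68 = 66854.

66854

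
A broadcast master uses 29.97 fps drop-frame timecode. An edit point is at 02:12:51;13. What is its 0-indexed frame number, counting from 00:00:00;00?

238905

As if non-drop at 30 labels/s: (2 × 3600 + 12 × 60 + 51) × 30 + 13 = 239143.
Minute boundaries passed: 132; those not divisible by 10: 132 − 13 = 119; dropped labels = 2 × 119 = 238.
Actual frame index = 239143 − 238 = 238905.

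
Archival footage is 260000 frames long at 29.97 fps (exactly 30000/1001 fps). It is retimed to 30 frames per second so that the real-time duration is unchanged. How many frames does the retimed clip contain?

Target frames = source frames × (target rate / source rate) = 260000 × (30)/(30000/1001) = 260000 × 1001/1000 = 260260.

260260 frames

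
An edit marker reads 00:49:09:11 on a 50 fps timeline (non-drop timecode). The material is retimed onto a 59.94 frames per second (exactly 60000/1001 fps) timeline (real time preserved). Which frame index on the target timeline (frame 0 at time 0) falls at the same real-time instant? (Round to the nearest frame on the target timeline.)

Source frame index: (0×3600 + 49×60 + 9) × 50 + 11 = 147461.
Real time: 147461 / (50) = 147461/50 s.
Target frame: (147461/50) × (60000/1001) = 176953200/1001 ≈ 176776.424 → 176776.

frame 176776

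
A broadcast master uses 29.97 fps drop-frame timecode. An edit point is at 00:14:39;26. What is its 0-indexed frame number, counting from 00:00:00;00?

26370

Complete 10-minute blocks: 1, each 17982 frames → 17982.
Remaining 4 whole minutes in the current block: 1800 + 3 × 1798 = 7194 frames.
Within the current minute: 39 × 30 + 26 − 2 = 1194 (labels ;00/;01 skipped at this minute). Total = 17982 + 7194 + 1194 = 26370.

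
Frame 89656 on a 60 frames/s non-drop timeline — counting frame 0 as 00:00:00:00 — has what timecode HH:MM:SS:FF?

00:24:54:16

89656 ÷ 60 = 1494 full seconds, remainder 16 frames.
1494 s = 0 h 24 min 54 s.
Timecode: 00:24:54:16.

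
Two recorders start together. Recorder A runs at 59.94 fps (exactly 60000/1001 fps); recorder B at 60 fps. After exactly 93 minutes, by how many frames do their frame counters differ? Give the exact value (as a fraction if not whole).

334800/1001 frames

93 min = 5580 s.
A emits 60000/1001 × 5580 = 334800000/1001 frames; B emits 60 × 5580 = 334800.
Difference = 334800/1001 frames (≈ 334.4655); B is ahead of A.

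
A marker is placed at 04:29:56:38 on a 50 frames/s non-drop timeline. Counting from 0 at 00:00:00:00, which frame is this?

Total seconds to the label: (4 × 3600 + 29 × 60 + 56) = 16196.
Frame index = 16196 × 50 + 38 = 809838.

809838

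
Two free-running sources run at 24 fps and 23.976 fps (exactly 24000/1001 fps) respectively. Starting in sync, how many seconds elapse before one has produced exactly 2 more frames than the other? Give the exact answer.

1001/12 seconds

The gap grows by |24000/1001 − 24| = 24/1001 frames per second.
Time for a 2-frame gap: 2 ÷ (24/1001) = 1001/12 s.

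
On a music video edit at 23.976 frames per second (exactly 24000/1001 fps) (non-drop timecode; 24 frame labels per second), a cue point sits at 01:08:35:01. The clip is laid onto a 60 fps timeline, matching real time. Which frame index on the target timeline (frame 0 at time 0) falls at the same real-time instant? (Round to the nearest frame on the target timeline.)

frame 247149

Source frame index: (1×3600 + 8×60 + 35) × 24 + 1 = 98761.
Real time: 98761 / (24000/1001) = 98859761/24000 s.
Target frame: (98859761/24000) × (60) = 98859761/400 ≈ 247149.402 → 247149.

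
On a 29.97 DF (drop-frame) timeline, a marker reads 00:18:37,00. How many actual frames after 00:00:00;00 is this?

33476

Complete 10-minute blocks: 1, each 17982 frames → 17982.
Remaining 8 whole minutes in the current block: 1800 + 7 × 1798 = 14386 frames.
Within the current minute: 37 × 30 + 0 − 2 = 1108 (labels ;00/;01 skipped at this minute). Total = 17982 + 14386 + 1108 = 33476.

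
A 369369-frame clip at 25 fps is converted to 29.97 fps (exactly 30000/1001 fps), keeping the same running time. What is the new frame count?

442800 frames

Target frames = source frames × (target rate / source rate) = 369369 × (30000/1001)/(25) = 369369 × 1200/1001 = 442800.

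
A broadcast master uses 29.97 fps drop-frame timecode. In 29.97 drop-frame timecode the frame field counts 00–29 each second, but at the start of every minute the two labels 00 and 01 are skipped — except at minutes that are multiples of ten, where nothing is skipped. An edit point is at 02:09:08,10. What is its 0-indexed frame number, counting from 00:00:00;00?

232216

As if non-drop at 30 labels/s: (2 × 3600 + 9 × 60 + 8) × 30 + 10 = 232450.
Minute boundaries passed: 129; those not divisible by 10: 129 − 12 = 117; dropped labels = 2 × 117 = 234.
Actual frame index = 232450 − 234 = 232216.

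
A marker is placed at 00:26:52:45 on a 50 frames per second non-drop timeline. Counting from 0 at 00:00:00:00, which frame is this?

Total seconds to the label: (0 × 3600 + 26 × 60 + 52) = 1612.
Frame index = 1612 × 50 + 45 = 80645.

frame 80645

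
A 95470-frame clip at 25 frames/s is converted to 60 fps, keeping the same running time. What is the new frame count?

229128 frames

Target frames = source frames × (target rate / source rate) = 95470 × (60)/(25) = 95470 × 12/5 = 229128.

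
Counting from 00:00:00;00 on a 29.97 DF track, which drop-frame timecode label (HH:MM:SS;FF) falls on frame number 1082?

00:00:36;02

Each 10-minute DF block holds 10 × 60 × 30 − 9 × 2 = 17982 frames. 1082 ÷ 17982 → 0 full blocks, remainder 1082.
Within the partial block the first minute is 1800 frames and each further minute 1798, so 0 further minute boundaries passed. Total skipped labels = 18 × 0 + 2 × 0 = 0.
Non-drop label index = 1082 + 0 = 1082; at 30 labels/s that is 00:00:36:02, i.e. DF 00:00:36;02.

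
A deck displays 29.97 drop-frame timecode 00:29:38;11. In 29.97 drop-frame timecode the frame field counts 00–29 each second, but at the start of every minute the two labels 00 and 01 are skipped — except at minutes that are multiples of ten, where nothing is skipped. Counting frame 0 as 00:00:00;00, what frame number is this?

53297

As if non-drop at 30 labels/s: (0 × 3600 + 29 × 60 + 38) × 30 + 11 = 53351.
Minute boundaries passed: 29; those not divisible by 10: 29 − 2 = 27; dropped labels = 2 × 27 = 54.
Actual frame index = 53351 − 54 = 53297.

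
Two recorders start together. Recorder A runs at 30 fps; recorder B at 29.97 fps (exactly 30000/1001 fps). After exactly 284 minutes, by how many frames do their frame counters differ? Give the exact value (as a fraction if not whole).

511200/1001 frames

284 min = 17040 s.
A emits 30 × 17040 = 511200 frames; B emits 30000/1001 × 17040 = 511200000/1001.
Difference = 511200/1001 frames (≈ 510.6893); B is behind A.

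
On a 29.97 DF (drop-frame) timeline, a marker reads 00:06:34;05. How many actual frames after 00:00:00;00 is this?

11813

As if non-drop at 30 labels/s: (0 × 3600 + 6 × 60 + 34) × 30 + 5 = 11825.
Minute boundaries passed: 6; those not divisible by 10: 6 − 0 = 6; dropped labels = 2 × 6 = 12.
Actual frame index = 11825 − 12 = 11813.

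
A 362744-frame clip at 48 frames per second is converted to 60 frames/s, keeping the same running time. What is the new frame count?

453430 frames

Target frames = source frames × (target rate / source rate) = 362744 × (60)/(48) = 362744 × 5/4 = 453430.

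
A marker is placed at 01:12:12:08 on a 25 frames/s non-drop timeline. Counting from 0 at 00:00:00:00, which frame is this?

108308

Total seconds to the label: (1 × 3600 + 12 × 60 + 12) = 4332.
Frame index = 4332 × 25 + 8 = 108308.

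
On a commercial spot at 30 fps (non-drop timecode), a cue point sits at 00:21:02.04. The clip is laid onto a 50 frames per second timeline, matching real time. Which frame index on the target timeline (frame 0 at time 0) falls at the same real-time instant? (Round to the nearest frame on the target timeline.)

frame 63107

Source frame index: (0×3600 + 21×60 + 2) × 30 + 4 = 37864.
Real time: 37864 / (30) = 18932/15 s.
Target frame: (18932/15) × (50) = 189320/3 ≈ 63106.667 → 63107.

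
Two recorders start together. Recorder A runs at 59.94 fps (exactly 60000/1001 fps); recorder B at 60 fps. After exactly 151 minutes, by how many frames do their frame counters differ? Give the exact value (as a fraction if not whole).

151 min = 9060 s.
A emits 60000/1001 × 9060 = 543600000/1001 frames; B emits 60 × 9060 = 543600.
Difference = 543600/1001 frames (≈ 543.0569); B is ahead of A.

543600/1001 frames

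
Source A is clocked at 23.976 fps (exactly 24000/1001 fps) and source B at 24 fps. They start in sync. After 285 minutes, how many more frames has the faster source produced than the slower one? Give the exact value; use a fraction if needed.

285 min = 17100 s.
A emits 24000/1001 × 17100 = 410400000/1001 frames; B emits 24 × 17100 = 410400.
Difference = 410400/1001 frames (≈ 409.9900); B is ahead of A.

410400/1001 frames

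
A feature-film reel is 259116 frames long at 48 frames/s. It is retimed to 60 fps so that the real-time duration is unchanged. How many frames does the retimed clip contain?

323895 frames

Target frames = source frames × (target rate / source rate) = 259116 × (60)/(48) = 259116 × 5/4 = 323895.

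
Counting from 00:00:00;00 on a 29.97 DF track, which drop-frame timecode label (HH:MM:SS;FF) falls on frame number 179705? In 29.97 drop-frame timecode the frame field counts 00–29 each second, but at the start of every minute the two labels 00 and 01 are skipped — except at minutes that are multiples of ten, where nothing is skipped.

01:39:56;05

Each 10-minute DF block holds 10 × 60 × 30 − 9 × 2 = 17982 frames. 179705 ÷ 17982 → 9 full blocks, remainder 17867.
Within the partial block the first minute is 1800 frames and each further minute 1798, so 9 further minute boundaries passed. Total skipped labels = 18 × 9 + 2 × 9 = 180.
Non-drop label index = 179705 + 180 = 179885; at 30 labels/s that is 01:39:56:05, i.e. DF 01:39:56;05.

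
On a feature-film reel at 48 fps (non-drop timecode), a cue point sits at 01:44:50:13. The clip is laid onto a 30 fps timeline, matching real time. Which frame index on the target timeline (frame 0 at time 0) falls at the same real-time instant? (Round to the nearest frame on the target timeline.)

Source frame index: (1×3600 + 44×60 + 50) × 48 + 13 = 301933.
Real time: 301933 / (48) = 301933/48 s.
Target frame: (301933/48) × (30) = 1509665/8 ≈ 188708.125 → 188708.

frame 188708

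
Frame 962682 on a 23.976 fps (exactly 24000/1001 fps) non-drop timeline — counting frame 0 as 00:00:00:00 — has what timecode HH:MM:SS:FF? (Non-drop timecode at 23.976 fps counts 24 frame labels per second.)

11:08:31:18

962682 ÷ 24 = 40111 full seconds, remainder 18 frames.
40111 s = 11 h 8 min 31 s.
Timecode: 11:08:31:18.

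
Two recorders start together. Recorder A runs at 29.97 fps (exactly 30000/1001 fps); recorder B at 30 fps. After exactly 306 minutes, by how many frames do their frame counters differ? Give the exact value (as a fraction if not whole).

550800/1001 frames

306 min = 18360 s.
A emits 30000/1001 × 18360 = 550800000/1001 frames; B emits 30 × 18360 = 550800.
Difference = 550800/1001 frames (≈ 550.2498); B is ahead of A.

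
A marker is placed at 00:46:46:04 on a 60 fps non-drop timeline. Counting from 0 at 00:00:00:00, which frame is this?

Total seconds to the label: (0 × 3600 + 46 × 60 + 46) = 2806.
Frame index = 2806 × 60 + 4 = 168364.

168364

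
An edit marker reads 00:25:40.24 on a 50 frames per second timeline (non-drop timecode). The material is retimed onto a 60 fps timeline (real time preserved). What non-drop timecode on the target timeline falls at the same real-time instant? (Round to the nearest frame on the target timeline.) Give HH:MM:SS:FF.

Source frame index: (0×3600 + 25×60 + 40) × 50 + 24 = 77024.
Real time: 77024 / (50) = 38512/25 s.
Target frame: (38512/25) × (60) = 462144/5 ≈ 92428.800 → 92429.
At 60 labels/s: frame 92429 → 00:25:40:29.

00:25:40:29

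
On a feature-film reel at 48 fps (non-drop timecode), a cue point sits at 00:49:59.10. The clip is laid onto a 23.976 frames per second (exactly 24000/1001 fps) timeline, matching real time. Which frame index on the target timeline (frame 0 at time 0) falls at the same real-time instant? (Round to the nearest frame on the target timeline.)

frame 71909

Source frame index: (0×3600 + 49×60 + 59) × 48 + 10 = 143962.
Real time: 143962 / (48) = 71981/24 s.
Target frame: (71981/24) × (24000/1001) = 791000/11 ≈ 71909.091 → 71909.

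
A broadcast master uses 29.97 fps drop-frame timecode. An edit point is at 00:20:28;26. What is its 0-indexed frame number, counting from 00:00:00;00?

As if non-drop at 30 labels/s: (0 × 3600 + 20 × 60 + 28) × 30 + 26 = 36866.
Minute boundaries passed: 20; those not divisible by 10: 20 − 2 = 18; dropped labels = 2 × 18 = 36.
Actual frame index = 36866 − 36 = 36830.

36830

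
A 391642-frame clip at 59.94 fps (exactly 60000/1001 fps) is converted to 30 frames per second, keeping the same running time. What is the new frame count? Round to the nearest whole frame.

Frames at target rate = 391642 × (30) / (60000/1001) = 196016821/1000 ≈ 196016.821.
Nearest whole frame: 196017.

196017 frames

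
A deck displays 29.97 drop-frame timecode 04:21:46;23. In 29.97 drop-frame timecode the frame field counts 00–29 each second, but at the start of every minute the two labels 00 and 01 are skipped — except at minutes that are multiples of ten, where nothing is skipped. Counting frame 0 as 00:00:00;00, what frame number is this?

470733

As if non-drop at 30 labels/s: (4 × 3600 + 21 × 60 + 46) × 30 + 23 = 471203.
Minute boundaries passed: 261; those not divisible by 10: 261 − 26 = 235; dropped labels = 2 × 235 = 470.
Actual frame index = 471203 − 470 = 470733.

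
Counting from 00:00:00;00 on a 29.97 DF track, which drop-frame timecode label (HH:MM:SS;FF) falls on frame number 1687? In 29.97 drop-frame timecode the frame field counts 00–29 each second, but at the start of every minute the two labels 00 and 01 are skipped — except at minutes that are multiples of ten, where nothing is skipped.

00:00:56;07

Ten DF minutes hold 17982 frames, so frame 1687 lies in block 0 (frames 0–17981) with 1687 frames into that block.
The block's first minute is 1800 frames and the rest 1798 each; 1687 frames reaches minute 0, so 0 × 18 + 0 × 2 = 0 labels have been skipped so far.
Adding those back, label number 1687 + 0 = 1687 at 30 labels/s is 56 s + 7 f = 0 h 0 min 56 s frame 7, i.e. 00:00:56;07.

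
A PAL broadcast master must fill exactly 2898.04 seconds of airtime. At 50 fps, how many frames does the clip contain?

144902 frames

Frames = 2898.04 × 50 = 144902.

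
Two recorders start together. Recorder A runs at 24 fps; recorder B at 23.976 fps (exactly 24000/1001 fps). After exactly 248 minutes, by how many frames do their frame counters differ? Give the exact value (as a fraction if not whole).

357120/1001 frames

248 min = 14880 s.
A emits 24 × 14880 = 357120 frames; B emits 24000/1001 × 14880 = 357120000/1001.
Difference = 357120/1001 frames (≈ 356.7632); B is behind A.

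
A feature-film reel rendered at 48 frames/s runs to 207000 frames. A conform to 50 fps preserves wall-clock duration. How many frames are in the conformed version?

215625 frames

Target frames = source frames × (target rate / source rate) = 207000 × (50)/(48) = 207000 × 25/24 = 215625.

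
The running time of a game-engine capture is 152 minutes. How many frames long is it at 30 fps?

273600 frames

152 min = 9120 s.
Frames = 9120 × 30 = 273600.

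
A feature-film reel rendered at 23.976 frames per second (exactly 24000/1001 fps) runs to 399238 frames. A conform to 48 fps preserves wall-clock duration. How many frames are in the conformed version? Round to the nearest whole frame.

799274 frames

Frames at target rate = 399238 × (48) / (24000/1001) = 199818619/250 ≈ 799274.476.
Nearest whole frame: 799274.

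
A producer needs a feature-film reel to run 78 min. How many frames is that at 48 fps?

224640 frames

78 min = 4680 s.
Frames = 4680 × 48 = 224640.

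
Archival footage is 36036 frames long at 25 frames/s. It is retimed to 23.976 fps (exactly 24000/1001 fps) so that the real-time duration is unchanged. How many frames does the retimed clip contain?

34560 frames

Target frames = source frames × (target rate / source rate) = 36036 × (24000/1001)/(25) = 36036 × 960/1001 = 34560.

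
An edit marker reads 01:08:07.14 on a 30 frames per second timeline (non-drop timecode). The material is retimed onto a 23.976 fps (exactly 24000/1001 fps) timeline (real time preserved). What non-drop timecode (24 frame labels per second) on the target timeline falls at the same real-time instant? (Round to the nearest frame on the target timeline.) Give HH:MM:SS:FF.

Source frame index: (1×3600 + 8×60 + 7) × 30 + 14 = 122624.
Real time: 122624 / (30) = 61312/15 s.
Target frame: (61312/15) × (24000/1001) = 98099200/1001 ≈ 98001.199 → 98001.
At 24 labels/s: frame 98001 → 01:08:03:09.

01:08:03:09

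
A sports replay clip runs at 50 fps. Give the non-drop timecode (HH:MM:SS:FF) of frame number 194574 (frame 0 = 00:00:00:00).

194574 ÷ 50 = 3891 full seconds, remainder 24 frames.
3891 s = 1 h 4 min 51 s.
Timecode: 01:04:51:24.

01:04:51:24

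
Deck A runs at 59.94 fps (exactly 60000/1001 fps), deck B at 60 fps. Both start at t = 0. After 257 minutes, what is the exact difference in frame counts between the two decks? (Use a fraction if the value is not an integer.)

925200/1001 frames

257 min = 15420 s.
A emits 60000/1001 × 15420 = 925200000/1001 frames; B emits 60 × 15420 = 925200.
Difference = 925200/1001 frames (≈ 924.2757); B is ahead of A.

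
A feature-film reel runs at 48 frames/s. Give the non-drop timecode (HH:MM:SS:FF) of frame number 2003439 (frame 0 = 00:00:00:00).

2003439 ÷ 48 = 41738 full seconds, remainder 15 frames.
41738 s = 11 h 35 min 38 s.
Timecode: 11:35:38:15.

11:35:38:15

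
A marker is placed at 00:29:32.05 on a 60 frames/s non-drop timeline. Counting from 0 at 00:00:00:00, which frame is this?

106325

Total seconds to the label: (0 × 3600 + 29 × 60 + 32) = 1772.
Frame index = 1772 × 60 + 5 = 106325.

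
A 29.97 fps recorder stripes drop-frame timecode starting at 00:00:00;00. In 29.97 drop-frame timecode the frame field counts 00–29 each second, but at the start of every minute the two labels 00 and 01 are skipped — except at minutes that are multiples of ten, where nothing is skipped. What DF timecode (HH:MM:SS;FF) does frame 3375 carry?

00:01:52;17

Ten DF minutes hold 17982 frames, so frame 3375 lies in block 0 (frames 0–17981) with 3375 frames into that block.
The block's first minute is 1800 frames and the rest 1798 each; 3375 frames reaches minute 1, so 0 × 18 + 1 × 2 = 2 labels have been skipped so far.
Adding those back, label number 3375 + 2 = 3377 at 30 labels/s is 112 s + 17 f = 0 h 1 min 52 s frame 17, i.e. 00:01:52;17.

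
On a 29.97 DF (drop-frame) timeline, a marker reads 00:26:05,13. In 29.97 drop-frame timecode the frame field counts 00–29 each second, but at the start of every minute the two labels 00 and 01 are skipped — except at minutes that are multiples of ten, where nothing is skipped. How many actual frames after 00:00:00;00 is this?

Complete 10-minute blocks: 2, each 17982 frames → 35964.
Remaining 6 whole minutes in the current block: 1800 + 5 × 1798 = 10790 frames.
Within the current minute: 5 × 30 + 13 − 2 = 161 (labels ;00/;01 skipped at this minute). Total = 35964 + 10790 + 161 = 46915.

46915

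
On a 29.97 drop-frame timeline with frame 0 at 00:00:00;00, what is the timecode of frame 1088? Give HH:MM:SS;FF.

Ten DF minutes hold 17982 frames, so frame 1088 lies in block 0 (frames 0–17981) with 1088 frames into that block.
The block's first minute is 1800 frames and the rest 1798 each; 1088 frames reaches minute 0, so 0 × 18 + 0 × 2 = 0 labels have been skipped so far.
Adding those back, label number 1088 + 0 = 1088 at 30 labels/s is 36 s + 8 f = 0 h 0 min 36 s frame 8, i.e. 00:00:36;08.

00:00:36;08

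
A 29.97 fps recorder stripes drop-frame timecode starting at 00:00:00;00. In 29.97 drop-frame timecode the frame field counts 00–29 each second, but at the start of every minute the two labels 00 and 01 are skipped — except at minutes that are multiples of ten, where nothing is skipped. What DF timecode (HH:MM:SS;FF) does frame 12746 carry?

00:07:05;10

Each 10-minute DF block holds 10 × 60 × 30 − 9 × 2 = 17982 frames. 12746 ÷ 17982 → 0 full blocks, remainder 12746.
Within the partial block the first minute is 1800 frames and each further minute 1798, so 7 further minute boundaries passed. Total skipped labels = 18 × 0 + 2 × 7 = 14.
Non-drop label index = 12746 + 14 = 12760; at 30 labels/s that is 00:07:05:10, i.e. DF 00:07:05;10.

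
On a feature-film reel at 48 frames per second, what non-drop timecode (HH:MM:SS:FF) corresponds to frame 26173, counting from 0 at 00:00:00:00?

26173 ÷ 48 = 545 full seconds, remainder 13 frames.
545 s = 0 h 9 min 5 s.
Timecode: 00:09:05:13.

00:09:05:13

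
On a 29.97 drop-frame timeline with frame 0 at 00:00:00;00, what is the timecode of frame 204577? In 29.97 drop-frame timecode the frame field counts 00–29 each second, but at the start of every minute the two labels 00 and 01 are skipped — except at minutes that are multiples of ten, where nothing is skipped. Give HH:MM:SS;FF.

01:53:46;01

Ten DF minutes hold 17982 frames, so frame 204577 lies in block 11 (frames 197802–215783) with 6775 frames into that block.
The block's first minute is 1800 frames and the rest 1798 each; 6775 frames reaches minute 3, so 11 × 18 + 3 × 2 = 204 labels have been skipped so far.
Adding those back, label number 204577 + 204 = 204781 at 30 labels/s is 6826 s + 1 f = 1 h 53 min 46 s frame 1, i.e. 01:53:46;01.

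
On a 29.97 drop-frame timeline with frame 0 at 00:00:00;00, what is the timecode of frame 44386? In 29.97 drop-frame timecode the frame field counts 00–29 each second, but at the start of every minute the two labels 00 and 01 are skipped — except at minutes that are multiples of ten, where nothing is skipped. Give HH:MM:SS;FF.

00:24:41;00

Ten DF minutes hold 17982 frames, so frame 44386 lies in block 2 (frames 35964–53945) with 8422 frames into that block.
The block's first minute is 1800 frames and the rest 1798 each; 8422 frames reaches minute 4, so 2 × 18 + 4 × 2 = 44 labels have been skipped so far.
Adding those back, label number 44386 + 44 = 44430 at 30 labels/s is 1481 s + 0 f = 0 h 24 min 41 s frame 0, i.e. 00:24:41;00.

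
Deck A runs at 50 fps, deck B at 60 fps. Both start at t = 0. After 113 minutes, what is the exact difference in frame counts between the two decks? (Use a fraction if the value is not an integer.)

113 min = 6780 s.
A emits 50 × 6780 = 339000 frames; B emits 60 × 6780 = 406800.
Difference = 67800 frames; B is ahead of A.

67800 frames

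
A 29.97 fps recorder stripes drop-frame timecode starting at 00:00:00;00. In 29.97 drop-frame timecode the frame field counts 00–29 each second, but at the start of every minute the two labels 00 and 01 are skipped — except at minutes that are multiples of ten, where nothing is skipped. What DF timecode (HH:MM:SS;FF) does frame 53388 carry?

00:29:41;12

Ten DF minutes hold 17982 frames, so frame 53388 lies in block 2 (frames 35964–53945) with 17424 frames into that block.
The block's first minute is 1800 frames and the rest 1798 each; 17424 frames reaches minute 9, so 2 × 18 + 9 × 2 = 54 labels have been skipped so far.
Adding those back, label number 53388 + 54 = 53442 at 30 labels/s is 1781 s + 12 f = 0 h 29 min 41 s frame 12, i.e. 00:29:41;12.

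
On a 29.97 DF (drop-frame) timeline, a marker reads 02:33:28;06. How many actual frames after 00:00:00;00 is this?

Complete 10-minute blocks: 15, each 17982 frames → 269730.
Remaining 3 whole minutes in the current block: 1800 + 2 × 1798 = 5396 frames.
Within the current minute: 28 × 30 + 6 − 2 = 844 (labels ;00/;01 skipped at this minute). Total = 269730 + 5396 + 844 = 275970.

275970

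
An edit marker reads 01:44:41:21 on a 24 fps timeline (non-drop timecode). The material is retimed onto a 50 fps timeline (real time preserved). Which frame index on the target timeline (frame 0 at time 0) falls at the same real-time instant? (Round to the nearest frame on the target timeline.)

Source frame index: (1×3600 + 44×60 + 41) × 24 + 21 = 150765.
Real time: 150765 / (24) = 50255/8 s.
Target frame: (50255/8) × (50) = 1256375/4 ≈ 314093.750 → 314094.

frame 314094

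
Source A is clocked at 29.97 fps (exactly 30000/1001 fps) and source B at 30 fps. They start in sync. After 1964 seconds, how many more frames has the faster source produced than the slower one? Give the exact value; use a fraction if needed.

58920/1001 frames

A emits 30000/1001 × 1964 = 58920000/1001 frames; B emits 30 × 1964 = 58920.
Difference = 58920/1001 frames (≈ 58.8611); B is ahead of A.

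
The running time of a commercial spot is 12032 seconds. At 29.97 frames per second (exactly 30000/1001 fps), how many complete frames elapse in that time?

Frames = 12032 × 30000/1001 = 360960000/1001 ≈ 360599.4006.
Complete frames: 360599.

360599 frames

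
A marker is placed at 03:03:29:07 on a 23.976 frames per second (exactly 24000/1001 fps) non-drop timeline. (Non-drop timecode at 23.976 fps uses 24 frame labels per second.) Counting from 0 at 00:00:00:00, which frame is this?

264223

Total seconds to the label: (3 × 3600 + 3 × 60 + 29) = 11009.
Frame index = 11009 × 24 + 7 = 264223.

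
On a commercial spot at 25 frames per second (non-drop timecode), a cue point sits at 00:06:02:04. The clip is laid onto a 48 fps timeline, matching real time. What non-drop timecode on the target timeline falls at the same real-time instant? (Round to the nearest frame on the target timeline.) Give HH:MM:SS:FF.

Source frame index: (0×3600 + 6×60 + 2) × 25 + 4 = 9054.
Real time: 9054 / (25) = 9054/25 s.
Target frame: (9054/25) × (48) = 434592/25 ≈ 17383.680 → 17384.
At 48 labels/s: frame 17384 → 00:06:02:08.

00:06:02:08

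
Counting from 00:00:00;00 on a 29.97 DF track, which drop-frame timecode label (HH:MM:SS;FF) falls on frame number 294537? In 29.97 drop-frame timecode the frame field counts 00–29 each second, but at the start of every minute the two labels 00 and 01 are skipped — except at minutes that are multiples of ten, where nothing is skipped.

02:43:47;21

Ten DF minutes hold 17982 frames, so frame 294537 lies in block 16 (frames 287712–305693) with 6825 frames into that block.
The block's first minute is 1800 frames and the rest 1798 each; 6825 frames reaches minute 3, so 16 × 18 + 3 × 2 = 294 labels have been skipped so far.
Adding those back, label number 294537 + 294 = 294831 at 30 labels/s is 9827 s + 21 f = 2 h 43 min 47 s frame 21, i.e. 02:43:47;21.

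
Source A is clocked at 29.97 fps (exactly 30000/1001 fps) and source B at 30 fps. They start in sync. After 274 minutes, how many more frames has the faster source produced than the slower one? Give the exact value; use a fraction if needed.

493200/1001 frames

274 min = 16440 s.
A emits 30000/1001 × 16440 = 493200000/1001 frames; B emits 30 × 16440 = 493200.
Difference = 493200/1001 frames (≈ 492.7073); B is ahead of A.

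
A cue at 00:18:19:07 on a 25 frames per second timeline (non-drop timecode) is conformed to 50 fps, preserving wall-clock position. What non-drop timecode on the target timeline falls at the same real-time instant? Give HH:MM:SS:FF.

Source frame index: (0×3600 + 18×60 + 19) × 25 + 7 = 27482.
Real time: 27482 / (25) = 27482/25 s.
Target frame: (27482/25) × (50) = 54964.
At 50 labels/s: frame 54964 → 00:18:19:14.

00:18:19:14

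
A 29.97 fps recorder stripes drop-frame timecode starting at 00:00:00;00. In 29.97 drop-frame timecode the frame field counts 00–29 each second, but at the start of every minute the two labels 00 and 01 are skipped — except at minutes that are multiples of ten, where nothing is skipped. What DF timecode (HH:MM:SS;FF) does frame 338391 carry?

03:08:11;01

Ten DF minutes hold 17982 frames, so frame 338391 lies in block 18 (frames 323676–341657) with 14715 frames into that block.
The block's first minute is 1800 frames and the rest 1798 each; 14715 frames reaches minute 8, so 18 × 18 + 8 × 2 = 340 labels have been skipped so far.
Adding those back, label number 338391 + 340 = 338731 at 30 labels/s is 11291 s + 1 f = 3 h 8 min 11 s frame 1, i.e. 03:08:11;01.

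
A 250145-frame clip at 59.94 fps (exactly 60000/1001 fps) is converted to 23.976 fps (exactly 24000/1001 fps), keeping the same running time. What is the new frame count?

Target frames = source frames × (target rate / source rate) = 250145 × (24000/1001)/(60000/1001) = 250145 × 2/5 = 100058.

100058 frames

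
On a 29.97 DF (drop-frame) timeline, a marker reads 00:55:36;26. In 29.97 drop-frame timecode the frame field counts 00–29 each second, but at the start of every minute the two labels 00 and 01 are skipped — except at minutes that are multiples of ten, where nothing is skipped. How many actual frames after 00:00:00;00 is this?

Complete 10-minute blocks: 5, each 17982 frames → 89910.
Remaining 5 whole minutes in the current block: 1800 + 4 × 1798 = 8992 frames.
Within the current minute: 36 × 30 + 26 − 2 = 1104 (labels ;00/;01 skipped at this minute). Total = 89910 + 8992 + 1104 = 100006.

100006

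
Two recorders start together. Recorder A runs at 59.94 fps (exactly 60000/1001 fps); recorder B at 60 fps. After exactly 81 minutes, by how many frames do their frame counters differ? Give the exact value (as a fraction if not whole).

81 min = 4860 s.
A emits 60000/1001 × 4860 = 291600000/1001 frames; B emits 60 × 4860 = 291600.
Difference = 291600/1001 frames (≈ 291.3087); B is ahead of A.

291600/1001 frames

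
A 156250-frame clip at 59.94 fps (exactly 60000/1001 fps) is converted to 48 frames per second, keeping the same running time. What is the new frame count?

Target frames = source frames × (target rate / source rate) = 156250 × (48)/(60000/1001) = 156250 × 1001/1250 = 125125.

125125 frames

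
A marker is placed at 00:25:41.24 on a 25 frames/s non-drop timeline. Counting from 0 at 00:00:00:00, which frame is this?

38549

Total seconds to the label: (0 × 3600 + 25 × 60 + 41) = 1541.
Frame index = 1541 × 25 + 24 = 38549.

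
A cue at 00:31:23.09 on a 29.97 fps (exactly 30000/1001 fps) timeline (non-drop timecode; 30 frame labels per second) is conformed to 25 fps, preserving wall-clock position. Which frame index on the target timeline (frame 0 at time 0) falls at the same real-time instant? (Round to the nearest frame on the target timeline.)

frame 47130

Source frame index: (0×3600 + 31×60 + 23) × 30 + 9 = 56499.
Real time: 56499 / (30000/1001) = 18851833/10000 s.
Target frame: (18851833/10000) × (25) = 18851833/400 ≈ 47129.582 → 47130.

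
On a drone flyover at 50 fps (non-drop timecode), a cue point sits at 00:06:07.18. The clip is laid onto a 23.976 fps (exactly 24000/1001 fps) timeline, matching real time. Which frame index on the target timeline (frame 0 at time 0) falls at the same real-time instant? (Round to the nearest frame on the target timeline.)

frame 8808

Source frame index: (0×3600 + 6×60 + 7) × 50 + 18 = 18368.
Real time: 18368 / (50) = 9184/25 s.
Target frame: (9184/25) × (24000/1001) = 1259520/143 ≈ 8807.832 → 8808.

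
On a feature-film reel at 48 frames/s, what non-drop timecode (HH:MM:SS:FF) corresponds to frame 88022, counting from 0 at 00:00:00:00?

88022 ÷ 48 = 1833 full seconds, remainder 38 frames.
1833 s = 0 h 30 min 33 s.
Timecode: 00:30:33:38.

00:30:33:38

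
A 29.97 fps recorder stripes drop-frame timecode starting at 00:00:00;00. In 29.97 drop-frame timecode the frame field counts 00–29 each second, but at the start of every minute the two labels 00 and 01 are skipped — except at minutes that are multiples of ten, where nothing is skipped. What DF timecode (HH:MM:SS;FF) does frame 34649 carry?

00:19:16;05

Ten DF minutes hold 17982 frames, so frame 34649 lies in block 1 (frames 17982–35963) with 16667 frames into that block.
The block's first minute is 1800 frames and the rest 1798 each; 16667 frames reaches minute 9, so 1 × 18 + 9 × 2 = 36 labels have been skipped so far.
Adding those back, label number 34649 + 36 = 34685 at 30 labels/s is 1156 s + 5 f = 0 h 19 min 16 s frame 5, i.e. 00:19:16;05.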